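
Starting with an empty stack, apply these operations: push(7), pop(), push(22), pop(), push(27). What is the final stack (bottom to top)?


push(7) -> [7]
pop() returns 7 -> []
push(22) -> [22]
pop() returns 22 -> []
push(27) -> [27]
Final stack (bottom to top): [27]


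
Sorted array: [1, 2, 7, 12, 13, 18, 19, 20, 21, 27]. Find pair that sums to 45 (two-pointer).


Two pointers: lo=0, hi=9
Found pair: (18, 27) summing to 45


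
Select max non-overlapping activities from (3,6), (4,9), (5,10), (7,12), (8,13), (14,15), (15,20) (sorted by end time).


Greedy: pick earliest-ending, then skip overlaps.
Selected (4 activities): [(3, 6), (7, 12), (14, 15), (15, 20)]


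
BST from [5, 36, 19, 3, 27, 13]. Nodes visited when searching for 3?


BST root = 5
Search for 3: compare at each node
Path: [5, 3]


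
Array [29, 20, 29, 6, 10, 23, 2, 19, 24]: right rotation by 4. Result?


Right rotate by 4: [23, 2, 19, 24, 29, 20, 29, 6, 10]


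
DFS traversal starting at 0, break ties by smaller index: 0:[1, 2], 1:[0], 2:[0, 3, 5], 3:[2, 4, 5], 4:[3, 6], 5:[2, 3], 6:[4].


DFS stack-based: start with [0]
Visit order: [0, 1, 2, 3, 4, 6, 5]


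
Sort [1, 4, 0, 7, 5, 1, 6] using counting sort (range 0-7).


Count array: [1, 2, 0, 0, 1, 1, 1, 1]
Reconstruct: [0, 1, 1, 4, 5, 6, 7]


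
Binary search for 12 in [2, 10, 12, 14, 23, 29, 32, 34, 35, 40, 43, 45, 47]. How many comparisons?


Search for 12:
[0,12] mid=6 arr[6]=32
[0,5] mid=2 arr[2]=12
Total: 2 comparisons


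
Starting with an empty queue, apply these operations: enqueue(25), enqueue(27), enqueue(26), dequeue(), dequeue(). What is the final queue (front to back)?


enqueue(25) -> [25]
enqueue(27) -> [25, 27]
enqueue(26) -> [25, 27, 26]
dequeue() returns 25 -> [27, 26]
dequeue() returns 27 -> [26]
Final queue (front to back): [26]


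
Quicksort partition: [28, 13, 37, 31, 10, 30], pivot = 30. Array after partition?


Elements <= 30 go left of pivot.
Result: [28, 13, 10, 30, 37, 31], pivot at index 3


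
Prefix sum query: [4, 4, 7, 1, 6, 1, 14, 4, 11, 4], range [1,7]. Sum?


Prefix sums: [0, 4, 8, 15, 16, 22, 23, 37, 41, 52, 56]
Sum[1..7] = prefix[8] - prefix[1] = 41 - 4 = 37


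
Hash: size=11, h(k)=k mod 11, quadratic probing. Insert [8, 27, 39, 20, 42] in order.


Insertions: 8->slot 8; 27->slot 5; 39->slot 6; 20->slot 9; 42->slot 10
Table: [None, None, None, None, None, 27, 39, None, 8, 20, 42]


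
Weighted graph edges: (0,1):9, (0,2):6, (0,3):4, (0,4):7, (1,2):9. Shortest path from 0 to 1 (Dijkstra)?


Dijkstra from 0:
Distances: {0: 0, 1: 9, 2: 6, 3: 4, 4: 7}
Shortest distance to 1 = 9, path = [0, 1]


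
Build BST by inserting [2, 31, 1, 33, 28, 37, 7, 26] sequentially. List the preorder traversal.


Root = 2; build tree by BST insertion.
Preorder traversal: [2, 1, 31, 28, 7, 26, 33, 37]


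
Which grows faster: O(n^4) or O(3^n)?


quartic grows slower than exponential (base 3)
O(n^4) is asymptotically smaller; O(3^n) grows faster


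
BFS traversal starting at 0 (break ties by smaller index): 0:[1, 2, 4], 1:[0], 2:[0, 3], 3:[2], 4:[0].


BFS queue: start with [0]
Visit order: [0, 1, 2, 4, 3]


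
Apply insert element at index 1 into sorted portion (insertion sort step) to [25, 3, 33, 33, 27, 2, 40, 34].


After one pass: [3, 25, 33, 33, 27, 2, 40, 34]


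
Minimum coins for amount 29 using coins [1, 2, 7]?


dp[0]=0; dp[i]=1+min(dp[i-c] for c in coins)
...dp[24]=5, dp[25]=5, dp[26]=6, dp[27]=6, dp[28]=4, dp[29]=5
Minimum coins for 29 = 5


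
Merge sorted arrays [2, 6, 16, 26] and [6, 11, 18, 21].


Compare heads, take smaller each step.
Merged: [2, 6, 6, 11, 16, 18, 21, 26]


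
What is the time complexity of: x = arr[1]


Analysis: constant-time operation, no loop
Complexity: O(1)


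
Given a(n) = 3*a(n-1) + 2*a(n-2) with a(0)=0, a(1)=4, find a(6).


Build bottom-up:
...a(4)=156, a(5)=556, a(6)=3*556+2*156=1980


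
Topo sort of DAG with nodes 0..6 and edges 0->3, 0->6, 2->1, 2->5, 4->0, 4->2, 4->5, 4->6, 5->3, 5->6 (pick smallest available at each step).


Kahn's algorithm, process smallest node first
Order: [4, 0, 2, 1, 5, 3, 6]


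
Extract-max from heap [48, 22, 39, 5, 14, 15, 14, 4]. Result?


Max = 48
Replace root with last, heapify down
Resulting heap: [39, 22, 15, 5, 14, 4, 14]


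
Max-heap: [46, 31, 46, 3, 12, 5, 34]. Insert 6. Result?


Append 6: [46, 31, 46, 3, 12, 5, 34, 6]
Bubble up: swap idx 7(6) with idx 3(3)
Result: [46, 31, 46, 6, 12, 5, 34, 3]


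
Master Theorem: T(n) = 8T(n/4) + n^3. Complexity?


a=8, b=4, c=3. log_4(8)=1.5 < c=3. Case 3: O(n^c) = O(n^3)
Complexity: O(n^3)


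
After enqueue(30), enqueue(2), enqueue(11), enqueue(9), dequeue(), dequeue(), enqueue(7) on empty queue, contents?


enqueue(30) -> [30]
enqueue(2) -> [30, 2]
enqueue(11) -> [30, 2, 11]
enqueue(9) -> [30, 2, 11, 9]
dequeue() returns 30 -> [2, 11, 9]
dequeue() returns 2 -> [11, 9]
enqueue(7) -> [11, 9, 7]
Final queue (front to back): [11, 9, 7]


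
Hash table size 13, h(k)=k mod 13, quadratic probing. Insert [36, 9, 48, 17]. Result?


Insertions: 36->slot 10; 9->slot 9; 48->slot 0; 17->slot 4
Table: [48, None, None, None, 17, None, None, None, None, 9, 36, None, None]


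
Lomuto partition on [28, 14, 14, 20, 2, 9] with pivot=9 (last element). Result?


Elements <= 9 go left of pivot.
Result: [2, 9, 14, 20, 28, 14], pivot at index 1


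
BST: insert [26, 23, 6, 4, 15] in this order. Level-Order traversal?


Root = 26; build tree by BST insertion.
Level-Order traversal: [26, 23, 6, 4, 15]


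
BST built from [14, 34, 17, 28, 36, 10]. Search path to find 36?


BST root = 14
Search for 36: compare at each node
Path: [14, 34, 36]


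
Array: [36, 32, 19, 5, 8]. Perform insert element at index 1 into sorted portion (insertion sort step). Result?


After one pass: [32, 36, 19, 5, 8]


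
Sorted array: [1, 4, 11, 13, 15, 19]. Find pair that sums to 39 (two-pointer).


Two pointers: lo=0, hi=5
No pair sums to 39


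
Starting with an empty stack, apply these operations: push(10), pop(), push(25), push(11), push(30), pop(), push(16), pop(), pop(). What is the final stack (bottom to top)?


push(10) -> [10]
pop() returns 10 -> []
push(25) -> [25]
push(11) -> [25, 11]
push(30) -> [25, 11, 30]
pop() returns 30 -> [25, 11]
push(16) -> [25, 11, 16]
pop() returns 16 -> [25, 11]
pop() returns 11 -> [25]
Final stack (bottom to top): [25]


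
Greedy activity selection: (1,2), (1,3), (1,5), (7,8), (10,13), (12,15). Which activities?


Greedy: pick earliest-ending, then skip overlaps.
Selected (3 activities): [(1, 2), (7, 8), (10, 13)]


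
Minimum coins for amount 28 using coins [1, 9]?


dp[0]=0; dp[i]=1+min(dp[i-c] for c in coins)
...dp[23]=7, dp[24]=8, dp[25]=9, dp[26]=10, dp[27]=3, dp[28]=4
Minimum coins for 28 = 4


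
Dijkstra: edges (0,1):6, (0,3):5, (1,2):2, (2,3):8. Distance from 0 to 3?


Dijkstra from 0:
Distances: {0: 0, 1: 6, 2: 8, 3: 5}
Shortest distance to 3 = 5, path = [0, 3]


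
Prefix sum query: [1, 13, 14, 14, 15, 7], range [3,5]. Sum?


Prefix sums: [0, 1, 14, 28, 42, 57, 64]
Sum[3..5] = prefix[6] - prefix[3] = 64 - 28 = 36


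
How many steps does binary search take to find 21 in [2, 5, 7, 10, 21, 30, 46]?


Search for 21:
[0,6] mid=3 arr[3]=10
[4,6] mid=5 arr[5]=30
[4,4] mid=4 arr[4]=21
Total: 3 comparisons


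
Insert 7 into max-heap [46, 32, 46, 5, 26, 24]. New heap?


Append 7: [46, 32, 46, 5, 26, 24, 7]
Bubble up: no swaps needed
Result: [46, 32, 46, 5, 26, 24, 7]


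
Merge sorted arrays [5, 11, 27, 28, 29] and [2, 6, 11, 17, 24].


Compare heads, take smaller each step.
Merged: [2, 5, 6, 11, 11, 17, 24, 27, 28, 29]


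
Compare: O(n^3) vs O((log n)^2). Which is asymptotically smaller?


polylogarithmic grows slower than cubic
O((log n)^2) is asymptotically smaller; O(n^3) grows faster


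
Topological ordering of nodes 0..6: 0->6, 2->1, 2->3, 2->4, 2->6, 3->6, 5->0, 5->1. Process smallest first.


Kahn's algorithm, process smallest node first
Order: [2, 3, 4, 5, 0, 1, 6]


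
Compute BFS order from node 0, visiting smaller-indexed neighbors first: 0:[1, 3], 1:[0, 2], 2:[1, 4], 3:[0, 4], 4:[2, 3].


BFS queue: start with [0]
Visit order: [0, 1, 3, 2, 4]


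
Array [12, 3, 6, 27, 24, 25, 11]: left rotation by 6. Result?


Left rotate by 6: [11, 12, 3, 6, 27, 24, 25]


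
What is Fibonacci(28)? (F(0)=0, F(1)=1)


F(n)=F(n-1)+F(n-2)
...F(26)=121393, F(27)=196418, F(28)=317811


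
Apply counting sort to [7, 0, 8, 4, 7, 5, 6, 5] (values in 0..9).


Count array: [1, 0, 0, 0, 1, 2, 1, 2, 1, 0]
Reconstruct: [0, 4, 5, 5, 6, 7, 7, 8]


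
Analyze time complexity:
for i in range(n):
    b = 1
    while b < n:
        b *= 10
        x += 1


Per nesting level: O(n) * O(log n) = O(n log n)
Complexity: O(n log n)


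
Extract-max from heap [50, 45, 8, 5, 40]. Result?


Max = 50
Replace root with last, heapify down
Resulting heap: [45, 40, 8, 5]


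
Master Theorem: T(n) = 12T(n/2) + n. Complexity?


a=12, b=2, c=1. log_2(12)=3.585 > c=1. Case 1: O(n^log_b(a)) = O(n^3.585)
Complexity: O(n^3.585)


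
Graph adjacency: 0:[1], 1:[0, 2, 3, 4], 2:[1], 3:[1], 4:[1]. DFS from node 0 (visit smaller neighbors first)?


DFS stack-based: start with [0]
Visit order: [0, 1, 2, 3, 4]


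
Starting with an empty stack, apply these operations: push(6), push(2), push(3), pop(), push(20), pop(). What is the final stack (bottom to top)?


push(6) -> [6]
push(2) -> [6, 2]
push(3) -> [6, 2, 3]
pop() returns 3 -> [6, 2]
push(20) -> [6, 2, 20]
pop() returns 20 -> [6, 2]
Final stack (bottom to top): [6, 2]


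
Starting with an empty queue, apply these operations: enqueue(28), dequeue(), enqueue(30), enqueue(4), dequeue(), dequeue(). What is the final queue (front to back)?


enqueue(28) -> [28]
dequeue() returns 28 -> []
enqueue(30) -> [30]
enqueue(4) -> [30, 4]
dequeue() returns 30 -> [4]
dequeue() returns 4 -> []
Final queue (front to back): []


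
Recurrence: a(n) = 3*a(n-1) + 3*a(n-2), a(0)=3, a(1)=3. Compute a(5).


Build bottom-up:
...a(3)=63, a(4)=243, a(5)=3*243+3*63=918


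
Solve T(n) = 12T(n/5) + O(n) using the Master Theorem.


a=12, b=5, c=1. log_5(12)=1.544 > c=1. Case 1: O(n^log_b(a)) = O(n^1.544)
Complexity: O(n^1.544)


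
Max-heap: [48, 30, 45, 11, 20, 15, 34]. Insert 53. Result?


Append 53: [48, 30, 45, 11, 20, 15, 34, 53]
Bubble up: swap idx 7(53) with idx 3(11); swap idx 3(53) with idx 1(30); swap idx 1(53) with idx 0(48)
Result: [53, 48, 45, 30, 20, 15, 34, 11]


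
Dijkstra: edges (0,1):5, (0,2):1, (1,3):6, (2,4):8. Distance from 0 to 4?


Dijkstra from 0:
Distances: {0: 0, 1: 5, 2: 1, 3: 11, 4: 9}
Shortest distance to 4 = 9, path = [0, 2, 4]


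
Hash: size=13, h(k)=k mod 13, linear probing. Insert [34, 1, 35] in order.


Insertions: 34->slot 8; 1->slot 1; 35->slot 9
Table: [None, 1, None, None, None, None, None, None, 34, 35, None, None, None]


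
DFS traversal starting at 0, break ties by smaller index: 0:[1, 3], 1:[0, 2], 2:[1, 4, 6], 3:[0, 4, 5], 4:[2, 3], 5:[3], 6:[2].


DFS stack-based: start with [0]
Visit order: [0, 1, 2, 4, 3, 5, 6]


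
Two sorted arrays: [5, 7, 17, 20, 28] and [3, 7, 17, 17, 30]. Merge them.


Compare heads, take smaller each step.
Merged: [3, 5, 7, 7, 17, 17, 17, 20, 28, 30]


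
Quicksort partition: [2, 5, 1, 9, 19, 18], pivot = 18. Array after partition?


Elements <= 18 go left of pivot.
Result: [2, 5, 1, 9, 18, 19], pivot at index 4


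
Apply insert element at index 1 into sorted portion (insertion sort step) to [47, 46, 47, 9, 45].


After one pass: [46, 47, 47, 9, 45]


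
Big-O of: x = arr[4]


Analysis: constant-time operation, no loop
Complexity: O(1)


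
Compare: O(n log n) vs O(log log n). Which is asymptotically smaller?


double-logarithmic grows slower than linearithmic
O(log log n) is asymptotically smaller; O(n log n) grows faster


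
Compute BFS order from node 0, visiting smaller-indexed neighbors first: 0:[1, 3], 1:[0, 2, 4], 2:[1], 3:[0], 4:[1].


BFS queue: start with [0]
Visit order: [0, 1, 3, 2, 4]


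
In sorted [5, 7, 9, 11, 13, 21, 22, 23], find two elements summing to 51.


Two pointers: lo=0, hi=7
No pair sums to 51


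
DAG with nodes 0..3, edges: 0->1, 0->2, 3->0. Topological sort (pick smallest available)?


Kahn's algorithm, process smallest node first
Order: [3, 0, 1, 2]


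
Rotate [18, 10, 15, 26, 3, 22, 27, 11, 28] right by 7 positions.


Right rotate by 7: [15, 26, 3, 22, 27, 11, 28, 18, 10]


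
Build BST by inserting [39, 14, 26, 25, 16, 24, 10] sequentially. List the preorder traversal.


Root = 39; build tree by BST insertion.
Preorder traversal: [39, 14, 10, 26, 25, 16, 24]


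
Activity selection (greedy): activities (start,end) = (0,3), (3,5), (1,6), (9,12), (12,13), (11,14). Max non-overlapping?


Greedy: pick earliest-ending, then skip overlaps.
Selected (4 activities): [(0, 3), (3, 5), (9, 12), (12, 13)]


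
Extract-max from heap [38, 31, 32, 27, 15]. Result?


Max = 38
Replace root with last, heapify down
Resulting heap: [32, 31, 15, 27]


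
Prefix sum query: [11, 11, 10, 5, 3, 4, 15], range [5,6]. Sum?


Prefix sums: [0, 11, 22, 32, 37, 40, 44, 59]
Sum[5..6] = prefix[7] - prefix[5] = 59 - 40 = 19


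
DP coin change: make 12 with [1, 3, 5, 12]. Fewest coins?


dp[0]=0; dp[i]=1+min(dp[i-c] for c in coins)
...dp[7]=3, dp[8]=2, dp[9]=3, dp[10]=2, dp[11]=3, dp[12]=1
Minimum coins for 12 = 1


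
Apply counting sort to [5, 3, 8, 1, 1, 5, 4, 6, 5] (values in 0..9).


Count array: [0, 2, 0, 1, 1, 3, 1, 0, 1, 0]
Reconstruct: [1, 1, 3, 4, 5, 5, 5, 6, 8]


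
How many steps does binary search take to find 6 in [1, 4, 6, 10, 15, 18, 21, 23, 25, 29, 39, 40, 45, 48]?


Search for 6:
[0,13] mid=6 arr[6]=21
[0,5] mid=2 arr[2]=6
Total: 2 comparisons


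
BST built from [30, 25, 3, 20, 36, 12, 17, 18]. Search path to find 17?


BST root = 30
Search for 17: compare at each node
Path: [30, 25, 3, 20, 12, 17]


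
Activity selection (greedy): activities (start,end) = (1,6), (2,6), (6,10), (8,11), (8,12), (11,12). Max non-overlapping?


Greedy: pick earliest-ending, then skip overlaps.
Selected (3 activities): [(1, 6), (6, 10), (11, 12)]


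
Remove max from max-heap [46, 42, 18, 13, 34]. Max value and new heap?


Max = 46
Replace root with last, heapify down
Resulting heap: [42, 34, 18, 13]


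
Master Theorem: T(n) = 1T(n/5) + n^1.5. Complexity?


a=1, b=5, c=1.5. log_5(1)=0 < c=1.5. Case 3: O(n^c) = O(n^1.500)
Complexity: O(n^1.500)


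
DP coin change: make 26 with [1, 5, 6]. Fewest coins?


dp[0]=0; dp[i]=1+min(dp[i-c] for c in coins)
...dp[21]=4, dp[22]=4, dp[23]=4, dp[24]=4, dp[25]=5, dp[26]=5
Minimum coins for 26 = 5


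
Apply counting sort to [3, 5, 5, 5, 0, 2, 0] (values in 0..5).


Count array: [2, 0, 1, 1, 0, 3]
Reconstruct: [0, 0, 2, 3, 5, 5, 5]


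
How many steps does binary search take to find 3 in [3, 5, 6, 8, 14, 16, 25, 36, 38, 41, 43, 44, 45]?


Search for 3:
[0,12] mid=6 arr[6]=25
[0,5] mid=2 arr[2]=6
[0,1] mid=0 arr[0]=3
Total: 3 comparisons


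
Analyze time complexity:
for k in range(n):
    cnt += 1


Per nesting level: O(n) = O(n)
Complexity: O(n)


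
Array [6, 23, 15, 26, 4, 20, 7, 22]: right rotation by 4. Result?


Right rotate by 4: [4, 20, 7, 22, 6, 23, 15, 26]


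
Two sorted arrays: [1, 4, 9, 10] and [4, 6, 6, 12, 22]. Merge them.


Compare heads, take smaller each step.
Merged: [1, 4, 4, 6, 6, 9, 10, 12, 22]


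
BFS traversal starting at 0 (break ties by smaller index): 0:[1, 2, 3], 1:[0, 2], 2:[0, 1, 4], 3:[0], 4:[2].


BFS queue: start with [0]
Visit order: [0, 1, 2, 3, 4]


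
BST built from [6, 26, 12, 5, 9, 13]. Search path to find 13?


BST root = 6
Search for 13: compare at each node
Path: [6, 26, 12, 13]


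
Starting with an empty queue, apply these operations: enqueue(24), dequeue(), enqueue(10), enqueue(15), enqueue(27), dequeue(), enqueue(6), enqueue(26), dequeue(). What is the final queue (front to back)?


enqueue(24) -> [24]
dequeue() returns 24 -> []
enqueue(10) -> [10]
enqueue(15) -> [10, 15]
enqueue(27) -> [10, 15, 27]
dequeue() returns 10 -> [15, 27]
enqueue(6) -> [15, 27, 6]
enqueue(26) -> [15, 27, 6, 26]
dequeue() returns 15 -> [27, 6, 26]
Final queue (front to back): [27, 6, 26]


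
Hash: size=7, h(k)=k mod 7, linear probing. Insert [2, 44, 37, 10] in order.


Insertions: 2->slot 2; 44->slot 3; 37->slot 4; 10->slot 5
Table: [None, None, 2, 44, 37, 10, None]


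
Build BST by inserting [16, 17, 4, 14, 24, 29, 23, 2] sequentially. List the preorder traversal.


Root = 16; build tree by BST insertion.
Preorder traversal: [16, 4, 2, 14, 17, 24, 23, 29]


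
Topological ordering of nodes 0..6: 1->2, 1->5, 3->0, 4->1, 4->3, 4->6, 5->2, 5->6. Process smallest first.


Kahn's algorithm, process smallest node first
Order: [4, 1, 3, 0, 5, 2, 6]


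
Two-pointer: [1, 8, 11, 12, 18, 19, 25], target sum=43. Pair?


Two pointers: lo=0, hi=6
Found pair: (18, 25) summing to 43


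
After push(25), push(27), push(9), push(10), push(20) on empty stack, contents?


push(25) -> [25]
push(27) -> [25, 27]
push(9) -> [25, 27, 9]
push(10) -> [25, 27, 9, 10]
push(20) -> [25, 27, 9, 10, 20]
Final stack (bottom to top): [25, 27, 9, 10, 20]


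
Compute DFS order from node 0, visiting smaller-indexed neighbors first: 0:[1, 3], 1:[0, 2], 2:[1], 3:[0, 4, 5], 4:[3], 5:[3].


DFS stack-based: start with [0]
Visit order: [0, 1, 2, 3, 4, 5]


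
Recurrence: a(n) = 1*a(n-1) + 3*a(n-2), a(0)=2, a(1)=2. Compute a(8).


Build bottom-up:
...a(6)=194, a(7)=434, a(8)=1*434+3*194=1016


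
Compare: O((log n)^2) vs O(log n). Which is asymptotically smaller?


logarithmic grows slower than polylogarithmic
O(log n) is asymptotically smaller; O((log n)^2) grows faster


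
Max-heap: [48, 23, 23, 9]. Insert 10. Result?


Append 10: [48, 23, 23, 9, 10]
Bubble up: no swaps needed
Result: [48, 23, 23, 9, 10]


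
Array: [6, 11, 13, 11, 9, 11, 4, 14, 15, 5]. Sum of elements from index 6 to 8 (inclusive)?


Prefix sums: [0, 6, 17, 30, 41, 50, 61, 65, 79, 94, 99]
Sum[6..8] = prefix[9] - prefix[6] = 94 - 61 = 33


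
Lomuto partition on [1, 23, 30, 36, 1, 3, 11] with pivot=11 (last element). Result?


Elements <= 11 go left of pivot.
Result: [1, 1, 3, 11, 23, 30, 36], pivot at index 3


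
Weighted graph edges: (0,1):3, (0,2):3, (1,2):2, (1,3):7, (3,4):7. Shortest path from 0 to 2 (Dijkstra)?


Dijkstra from 0:
Distances: {0: 0, 1: 3, 2: 3, 3: 10, 4: 17}
Shortest distance to 2 = 3, path = [0, 2]


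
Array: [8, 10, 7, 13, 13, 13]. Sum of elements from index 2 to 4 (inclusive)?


Prefix sums: [0, 8, 18, 25, 38, 51, 64]
Sum[2..4] = prefix[5] - prefix[2] = 51 - 18 = 33


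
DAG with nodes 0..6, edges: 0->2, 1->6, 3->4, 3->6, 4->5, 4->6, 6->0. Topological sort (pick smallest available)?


Kahn's algorithm, process smallest node first
Order: [1, 3, 4, 5, 6, 0, 2]


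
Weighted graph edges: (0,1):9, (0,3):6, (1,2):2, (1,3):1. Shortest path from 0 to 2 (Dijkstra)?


Dijkstra from 0:
Distances: {0: 0, 1: 7, 2: 9, 3: 6}
Shortest distance to 2 = 9, path = [0, 3, 1, 2]


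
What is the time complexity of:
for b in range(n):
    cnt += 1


Per nesting level: O(n) = O(n)
Complexity: O(n)


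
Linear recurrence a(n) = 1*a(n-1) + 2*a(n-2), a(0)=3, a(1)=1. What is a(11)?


Build bottom-up:
...a(9)=681, a(10)=1367, a(11)=1*1367+2*681=2729


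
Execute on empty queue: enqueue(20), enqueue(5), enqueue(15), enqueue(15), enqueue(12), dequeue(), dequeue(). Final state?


enqueue(20) -> [20]
enqueue(5) -> [20, 5]
enqueue(15) -> [20, 5, 15]
enqueue(15) -> [20, 5, 15, 15]
enqueue(12) -> [20, 5, 15, 15, 12]
dequeue() returns 20 -> [5, 15, 15, 12]
dequeue() returns 5 -> [15, 15, 12]
Final queue (front to back): [15, 15, 12]


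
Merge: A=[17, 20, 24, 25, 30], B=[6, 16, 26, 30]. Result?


Compare heads, take smaller each step.
Merged: [6, 16, 17, 20, 24, 25, 26, 30, 30]


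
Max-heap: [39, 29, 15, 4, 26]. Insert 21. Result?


Append 21: [39, 29, 15, 4, 26, 21]
Bubble up: swap idx 5(21) with idx 2(15)
Result: [39, 29, 21, 4, 26, 15]


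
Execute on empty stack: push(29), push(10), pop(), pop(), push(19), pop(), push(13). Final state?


push(29) -> [29]
push(10) -> [29, 10]
pop() returns 10 -> [29]
pop() returns 29 -> []
push(19) -> [19]
pop() returns 19 -> []
push(13) -> [13]
Final stack (bottom to top): [13]


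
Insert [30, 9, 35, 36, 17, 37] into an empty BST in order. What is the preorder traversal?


Root = 30; build tree by BST insertion.
Preorder traversal: [30, 9, 17, 35, 36, 37]


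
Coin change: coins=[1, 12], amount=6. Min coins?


dp[0]=0; dp[i]=1+min(dp[i-c] for c in coins)
...dp[1]=1, dp[2]=2, dp[3]=3, dp[4]=4, dp[5]=5, dp[6]=6
Minimum coins for 6 = 6


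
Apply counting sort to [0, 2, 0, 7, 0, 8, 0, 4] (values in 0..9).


Count array: [4, 0, 1, 0, 1, 0, 0, 1, 1, 0]
Reconstruct: [0, 0, 0, 0, 2, 4, 7, 8]


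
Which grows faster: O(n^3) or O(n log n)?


linearithmic grows slower than cubic
O(n log n) is asymptotically smaller; O(n^3) grows faster


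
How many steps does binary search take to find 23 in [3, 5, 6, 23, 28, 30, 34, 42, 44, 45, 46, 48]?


Search for 23:
[0,11] mid=5 arr[5]=30
[0,4] mid=2 arr[2]=6
[3,4] mid=3 arr[3]=23
Total: 3 comparisons


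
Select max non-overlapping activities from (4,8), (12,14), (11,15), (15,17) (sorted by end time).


Greedy: pick earliest-ending, then skip overlaps.
Selected (3 activities): [(4, 8), (12, 14), (15, 17)]


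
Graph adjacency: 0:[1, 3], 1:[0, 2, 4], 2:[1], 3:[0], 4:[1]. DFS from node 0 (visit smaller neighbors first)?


DFS stack-based: start with [0]
Visit order: [0, 1, 2, 4, 3]


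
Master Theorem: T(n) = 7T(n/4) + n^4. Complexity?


a=7, b=4, c=4. log_4(7)=1.404 < c=4. Case 3: O(n^c) = O(n^4)
Complexity: O(n^4)


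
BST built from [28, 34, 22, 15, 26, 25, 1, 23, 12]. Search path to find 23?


BST root = 28
Search for 23: compare at each node
Path: [28, 22, 26, 25, 23]


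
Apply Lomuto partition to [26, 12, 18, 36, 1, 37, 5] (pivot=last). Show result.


Elements <= 5 go left of pivot.
Result: [1, 5, 18, 36, 26, 37, 12], pivot at index 1


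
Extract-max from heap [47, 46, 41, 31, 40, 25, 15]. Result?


Max = 47
Replace root with last, heapify down
Resulting heap: [46, 40, 41, 31, 15, 25]


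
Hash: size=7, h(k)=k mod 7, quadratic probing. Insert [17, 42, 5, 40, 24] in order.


Insertions: 17->slot 3; 42->slot 0; 5->slot 5; 40->slot 6; 24->slot 4
Table: [42, None, None, 17, 24, 5, 40]


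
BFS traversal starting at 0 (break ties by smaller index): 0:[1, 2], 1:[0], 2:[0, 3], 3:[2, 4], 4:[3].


BFS queue: start with [0]
Visit order: [0, 1, 2, 3, 4]


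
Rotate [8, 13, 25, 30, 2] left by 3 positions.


Left rotate by 3: [30, 2, 8, 13, 25]


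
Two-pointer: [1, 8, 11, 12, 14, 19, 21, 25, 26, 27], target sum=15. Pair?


Two pointers: lo=0, hi=9
Found pair: (1, 14) summing to 15


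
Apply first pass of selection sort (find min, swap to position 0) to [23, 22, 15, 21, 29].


After one pass: [15, 22, 23, 21, 29]


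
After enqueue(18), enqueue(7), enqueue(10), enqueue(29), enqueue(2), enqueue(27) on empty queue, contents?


enqueue(18) -> [18]
enqueue(7) -> [18, 7]
enqueue(10) -> [18, 7, 10]
enqueue(29) -> [18, 7, 10, 29]
enqueue(2) -> [18, 7, 10, 29, 2]
enqueue(27) -> [18, 7, 10, 29, 2, 27]
Final queue (front to back): [18, 7, 10, 29, 2, 27]


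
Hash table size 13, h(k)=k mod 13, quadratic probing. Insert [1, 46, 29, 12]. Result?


Insertions: 1->slot 1; 46->slot 7; 29->slot 3; 12->slot 12
Table: [None, 1, None, 29, None, None, None, 46, None, None, None, None, 12]


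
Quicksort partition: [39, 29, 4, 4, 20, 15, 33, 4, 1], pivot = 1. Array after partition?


Elements <= 1 go left of pivot.
Result: [1, 29, 4, 4, 20, 15, 33, 4, 39], pivot at index 0


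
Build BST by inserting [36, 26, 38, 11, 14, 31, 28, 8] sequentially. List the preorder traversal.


Root = 36; build tree by BST insertion.
Preorder traversal: [36, 26, 11, 8, 14, 31, 28, 38]


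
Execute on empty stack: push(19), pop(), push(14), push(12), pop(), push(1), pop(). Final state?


push(19) -> [19]
pop() returns 19 -> []
push(14) -> [14]
push(12) -> [14, 12]
pop() returns 12 -> [14]
push(1) -> [14, 1]
pop() returns 1 -> [14]
Final stack (bottom to top): [14]


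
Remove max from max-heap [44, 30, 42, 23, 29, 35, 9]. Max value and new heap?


Max = 44
Replace root with last, heapify down
Resulting heap: [42, 30, 35, 23, 29, 9]


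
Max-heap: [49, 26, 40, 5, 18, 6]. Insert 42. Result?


Append 42: [49, 26, 40, 5, 18, 6, 42]
Bubble up: swap idx 6(42) with idx 2(40)
Result: [49, 26, 42, 5, 18, 6, 40]


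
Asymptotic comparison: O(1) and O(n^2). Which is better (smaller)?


constant grows slower than quadratic
O(1) is asymptotically smaller; O(n^2) grows faster


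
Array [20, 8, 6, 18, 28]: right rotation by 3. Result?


Right rotate by 3: [6, 18, 28, 20, 8]


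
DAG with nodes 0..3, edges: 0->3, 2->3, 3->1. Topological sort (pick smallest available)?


Kahn's algorithm, process smallest node first
Order: [0, 2, 3, 1]


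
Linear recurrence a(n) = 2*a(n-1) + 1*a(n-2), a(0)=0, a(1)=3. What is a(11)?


Build bottom-up:
...a(9)=2955, a(10)=7134, a(11)=2*7134+1*2955=17223


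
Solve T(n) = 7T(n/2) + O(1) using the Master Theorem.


a=7, b=2, c=0. log_2(7)=2.807 > c=0. Case 1: O(n^log_b(a)) = O(n^2.807)
Complexity: O(n^2.807)


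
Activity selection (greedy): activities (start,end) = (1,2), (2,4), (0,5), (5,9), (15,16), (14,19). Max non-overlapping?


Greedy: pick earliest-ending, then skip overlaps.
Selected (4 activities): [(1, 2), (2, 4), (5, 9), (15, 16)]


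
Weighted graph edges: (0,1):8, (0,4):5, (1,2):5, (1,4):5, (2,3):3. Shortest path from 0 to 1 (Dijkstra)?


Dijkstra from 0:
Distances: {0: 0, 1: 8, 2: 13, 3: 16, 4: 5}
Shortest distance to 1 = 8, path = [0, 1]


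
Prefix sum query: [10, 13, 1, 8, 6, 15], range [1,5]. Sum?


Prefix sums: [0, 10, 23, 24, 32, 38, 53]
Sum[1..5] = prefix[6] - prefix[1] = 53 - 10 = 43


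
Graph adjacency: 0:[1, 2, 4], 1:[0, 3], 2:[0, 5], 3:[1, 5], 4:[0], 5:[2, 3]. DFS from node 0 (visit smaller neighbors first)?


DFS stack-based: start with [0]
Visit order: [0, 1, 3, 5, 2, 4]


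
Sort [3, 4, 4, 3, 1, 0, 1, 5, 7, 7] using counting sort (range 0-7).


Count array: [1, 2, 0, 2, 2, 1, 0, 2]
Reconstruct: [0, 1, 1, 3, 3, 4, 4, 5, 7, 7]


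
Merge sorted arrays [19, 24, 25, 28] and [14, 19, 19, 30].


Compare heads, take smaller each step.
Merged: [14, 19, 19, 19, 24, 25, 28, 30]


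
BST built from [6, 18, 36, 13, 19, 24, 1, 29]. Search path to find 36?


BST root = 6
Search for 36: compare at each node
Path: [6, 18, 36]


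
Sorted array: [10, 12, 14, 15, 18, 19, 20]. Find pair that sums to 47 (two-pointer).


Two pointers: lo=0, hi=6
No pair sums to 47


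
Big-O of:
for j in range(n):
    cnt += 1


Per nesting level: O(n) = O(n)
Complexity: O(n)


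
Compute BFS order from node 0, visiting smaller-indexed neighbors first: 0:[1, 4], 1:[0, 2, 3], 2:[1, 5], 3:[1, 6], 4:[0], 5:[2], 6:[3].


BFS queue: start with [0]
Visit order: [0, 1, 4, 2, 3, 5, 6]


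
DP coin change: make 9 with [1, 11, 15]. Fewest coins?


dp[0]=0; dp[i]=1+min(dp[i-c] for c in coins)
...dp[4]=4, dp[5]=5, dp[6]=6, dp[7]=7, dp[8]=8, dp[9]=9
Minimum coins for 9 = 9


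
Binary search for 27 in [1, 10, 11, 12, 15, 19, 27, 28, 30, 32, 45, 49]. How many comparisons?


Search for 27:
[0,11] mid=5 arr[5]=19
[6,11] mid=8 arr[8]=30
[6,7] mid=6 arr[6]=27
Total: 3 comparisons


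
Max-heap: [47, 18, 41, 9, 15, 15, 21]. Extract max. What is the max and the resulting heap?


Max = 47
Replace root with last, heapify down
Resulting heap: [41, 18, 21, 9, 15, 15]


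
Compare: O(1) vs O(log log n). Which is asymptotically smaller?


constant grows slower than double-logarithmic
O(1) is asymptotically smaller; O(log log n) grows faster


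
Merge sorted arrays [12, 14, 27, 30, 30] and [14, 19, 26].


Compare heads, take smaller each step.
Merged: [12, 14, 14, 19, 26, 27, 30, 30]


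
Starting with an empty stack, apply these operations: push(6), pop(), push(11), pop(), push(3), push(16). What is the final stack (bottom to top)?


push(6) -> [6]
pop() returns 6 -> []
push(11) -> [11]
pop() returns 11 -> []
push(3) -> [3]
push(16) -> [3, 16]
Final stack (bottom to top): [3, 16]


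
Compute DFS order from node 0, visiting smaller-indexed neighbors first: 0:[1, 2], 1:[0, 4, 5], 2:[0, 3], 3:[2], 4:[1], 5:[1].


DFS stack-based: start with [0]
Visit order: [0, 1, 4, 5, 2, 3]


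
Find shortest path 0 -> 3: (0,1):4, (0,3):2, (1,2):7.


Dijkstra from 0:
Distances: {0: 0, 1: 4, 2: 11, 3: 2}
Shortest distance to 3 = 2, path = [0, 3]


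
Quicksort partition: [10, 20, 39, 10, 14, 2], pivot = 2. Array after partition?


Elements <= 2 go left of pivot.
Result: [2, 20, 39, 10, 14, 10], pivot at index 0


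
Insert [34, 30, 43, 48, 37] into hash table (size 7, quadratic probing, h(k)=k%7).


Insertions: 34->slot 6; 30->slot 2; 43->slot 1; 48->slot 0; 37->slot 3
Table: [48, 43, 30, 37, None, None, 34]


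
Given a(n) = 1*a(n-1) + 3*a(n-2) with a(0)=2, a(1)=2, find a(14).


Build bottom-up:
...a(12)=28418, a(13)=65378, a(14)=1*65378+3*28418=150632


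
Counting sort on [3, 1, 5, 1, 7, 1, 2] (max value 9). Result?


Count array: [0, 3, 1, 1, 0, 1, 0, 1, 0, 0]
Reconstruct: [1, 1, 1, 2, 3, 5, 7]


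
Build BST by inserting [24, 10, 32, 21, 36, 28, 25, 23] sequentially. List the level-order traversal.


Root = 24; build tree by BST insertion.
Level-Order traversal: [24, 10, 32, 21, 28, 36, 23, 25]


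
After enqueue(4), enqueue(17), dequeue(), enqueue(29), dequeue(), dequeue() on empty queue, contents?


enqueue(4) -> [4]
enqueue(17) -> [4, 17]
dequeue() returns 4 -> [17]
enqueue(29) -> [17, 29]
dequeue() returns 17 -> [29]
dequeue() returns 29 -> []
Final queue (front to back): []


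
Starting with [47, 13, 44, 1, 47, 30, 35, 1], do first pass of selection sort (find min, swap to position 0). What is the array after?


After one pass: [1, 13, 44, 47, 47, 30, 35, 1]


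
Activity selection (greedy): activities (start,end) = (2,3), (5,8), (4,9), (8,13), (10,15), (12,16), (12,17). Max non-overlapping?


Greedy: pick earliest-ending, then skip overlaps.
Selected (3 activities): [(2, 3), (5, 8), (8, 13)]


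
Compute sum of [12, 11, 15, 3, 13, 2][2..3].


Prefix sums: [0, 12, 23, 38, 41, 54, 56]
Sum[2..3] = prefix[4] - prefix[2] = 41 - 23 = 18


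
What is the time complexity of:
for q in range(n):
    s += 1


Per nesting level: O(n) = O(n)
Complexity: O(n)


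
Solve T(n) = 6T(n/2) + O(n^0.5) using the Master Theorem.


a=6, b=2, c=0.5. log_2(6)=2.585 > c=0.5. Case 1: O(n^log_b(a)) = O(n^2.585)
Complexity: O(n^2.585)


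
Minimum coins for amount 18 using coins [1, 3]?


dp[0]=0; dp[i]=1+min(dp[i-c] for c in coins)
...dp[13]=5, dp[14]=6, dp[15]=5, dp[16]=6, dp[17]=7, dp[18]=6
Minimum coins for 18 = 6


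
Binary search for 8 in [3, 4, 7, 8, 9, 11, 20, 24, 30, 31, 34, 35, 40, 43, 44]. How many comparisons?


Search for 8:
[0,14] mid=7 arr[7]=24
[0,6] mid=3 arr[3]=8
Total: 2 comparisons


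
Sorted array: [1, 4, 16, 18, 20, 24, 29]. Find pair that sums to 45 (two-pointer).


Two pointers: lo=0, hi=6
Found pair: (16, 29) summing to 45


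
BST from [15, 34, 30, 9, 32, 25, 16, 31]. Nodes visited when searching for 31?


BST root = 15
Search for 31: compare at each node
Path: [15, 34, 30, 32, 31]


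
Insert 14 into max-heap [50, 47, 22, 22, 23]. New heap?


Append 14: [50, 47, 22, 22, 23, 14]
Bubble up: no swaps needed
Result: [50, 47, 22, 22, 23, 14]


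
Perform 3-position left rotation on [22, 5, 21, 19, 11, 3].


Left rotate by 3: [19, 11, 3, 22, 5, 21]


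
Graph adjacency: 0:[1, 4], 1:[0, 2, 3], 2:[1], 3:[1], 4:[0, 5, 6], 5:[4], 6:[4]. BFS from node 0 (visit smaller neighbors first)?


BFS queue: start with [0]
Visit order: [0, 1, 4, 2, 3, 5, 6]


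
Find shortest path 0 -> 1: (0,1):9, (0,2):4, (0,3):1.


Dijkstra from 0:
Distances: {0: 0, 1: 9, 2: 4, 3: 1}
Shortest distance to 1 = 9, path = [0, 1]


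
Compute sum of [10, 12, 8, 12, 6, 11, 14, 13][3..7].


Prefix sums: [0, 10, 22, 30, 42, 48, 59, 73, 86]
Sum[3..7] = prefix[8] - prefix[3] = 86 - 30 = 56


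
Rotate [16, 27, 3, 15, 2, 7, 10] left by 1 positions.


Left rotate by 1: [27, 3, 15, 2, 7, 10, 16]


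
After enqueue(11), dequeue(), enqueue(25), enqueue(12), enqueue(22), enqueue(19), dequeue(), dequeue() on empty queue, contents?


enqueue(11) -> [11]
dequeue() returns 11 -> []
enqueue(25) -> [25]
enqueue(12) -> [25, 12]
enqueue(22) -> [25, 12, 22]
enqueue(19) -> [25, 12, 22, 19]
dequeue() returns 25 -> [12, 22, 19]
dequeue() returns 12 -> [22, 19]
Final queue (front to back): [22, 19]


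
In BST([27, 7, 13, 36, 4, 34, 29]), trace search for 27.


BST root = 27
Search for 27: compare at each node
Path: [27]


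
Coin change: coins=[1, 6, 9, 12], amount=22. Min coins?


dp[0]=0; dp[i]=1+min(dp[i-c] for c in coins)
...dp[17]=4, dp[18]=2, dp[19]=3, dp[20]=4, dp[21]=2, dp[22]=3
Minimum coins for 22 = 3


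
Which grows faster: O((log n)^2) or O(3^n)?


polylogarithmic grows slower than exponential (base 3)
O((log n)^2) is asymptotically smaller; O(3^n) grows faster


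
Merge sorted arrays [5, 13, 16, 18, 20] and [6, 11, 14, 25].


Compare heads, take smaller each step.
Merged: [5, 6, 11, 13, 14, 16, 18, 20, 25]


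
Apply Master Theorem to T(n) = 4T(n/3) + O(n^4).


a=4, b=3, c=4. log_3(4)=1.262 < c=4. Case 3: O(n^c) = O(n^4)
Complexity: O(n^4)


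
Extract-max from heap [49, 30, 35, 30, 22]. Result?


Max = 49
Replace root with last, heapify down
Resulting heap: [35, 30, 22, 30]


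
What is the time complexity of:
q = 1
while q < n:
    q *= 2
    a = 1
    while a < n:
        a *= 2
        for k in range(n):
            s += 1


Per nesting level: O(log n) * O(log n) * O(n) = O(n (log n)^2)
Complexity: O(n (log n)^2)


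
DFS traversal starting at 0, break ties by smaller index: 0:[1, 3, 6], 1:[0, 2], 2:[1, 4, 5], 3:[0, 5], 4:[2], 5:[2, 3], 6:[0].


DFS stack-based: start with [0]
Visit order: [0, 1, 2, 4, 5, 3, 6]


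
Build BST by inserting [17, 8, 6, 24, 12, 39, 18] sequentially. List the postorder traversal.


Root = 17; build tree by BST insertion.
Postorder traversal: [6, 12, 8, 18, 39, 24, 17]


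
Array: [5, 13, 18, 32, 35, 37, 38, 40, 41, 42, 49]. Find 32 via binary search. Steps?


Search for 32:
[0,10] mid=5 arr[5]=37
[0,4] mid=2 arr[2]=18
[3,4] mid=3 arr[3]=32
Total: 3 comparisons


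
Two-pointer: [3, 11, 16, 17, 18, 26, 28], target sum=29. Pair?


Two pointers: lo=0, hi=6
Found pair: (3, 26) summing to 29


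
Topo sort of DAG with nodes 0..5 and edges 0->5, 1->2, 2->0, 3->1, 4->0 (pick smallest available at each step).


Kahn's algorithm, process smallest node first
Order: [3, 1, 2, 4, 0, 5]


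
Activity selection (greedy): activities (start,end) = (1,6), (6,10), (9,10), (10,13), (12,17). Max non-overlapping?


Greedy: pick earliest-ending, then skip overlaps.
Selected (3 activities): [(1, 6), (6, 10), (10, 13)]


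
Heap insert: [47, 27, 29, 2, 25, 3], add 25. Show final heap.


Append 25: [47, 27, 29, 2, 25, 3, 25]
Bubble up: no swaps needed
Result: [47, 27, 29, 2, 25, 3, 25]


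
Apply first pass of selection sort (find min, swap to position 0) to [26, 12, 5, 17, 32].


After one pass: [5, 12, 26, 17, 32]


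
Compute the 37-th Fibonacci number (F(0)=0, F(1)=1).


F(n)=F(n-1)+F(n-2)
...F(35)=9227465, F(36)=14930352, F(37)=24157817


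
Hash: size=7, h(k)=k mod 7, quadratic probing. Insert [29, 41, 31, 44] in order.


Insertions: 29->slot 1; 41->slot 6; 31->slot 3; 44->slot 2
Table: [None, 29, 44, 31, None, None, 41]


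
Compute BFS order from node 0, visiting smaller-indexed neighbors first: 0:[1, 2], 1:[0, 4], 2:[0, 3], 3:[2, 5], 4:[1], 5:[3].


BFS queue: start with [0]
Visit order: [0, 1, 2, 4, 3, 5]


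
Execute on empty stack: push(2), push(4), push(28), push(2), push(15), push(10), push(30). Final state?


push(2) -> [2]
push(4) -> [2, 4]
push(28) -> [2, 4, 28]
push(2) -> [2, 4, 28, 2]
push(15) -> [2, 4, 28, 2, 15]
push(10) -> [2, 4, 28, 2, 15, 10]
push(30) -> [2, 4, 28, 2, 15, 10, 30]
Final stack (bottom to top): [2, 4, 28, 2, 15, 10, 30]


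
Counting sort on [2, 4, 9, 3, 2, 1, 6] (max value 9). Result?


Count array: [0, 1, 2, 1, 1, 0, 1, 0, 0, 1]
Reconstruct: [1, 2, 2, 3, 4, 6, 9]


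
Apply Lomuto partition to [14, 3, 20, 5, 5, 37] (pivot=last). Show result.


Elements <= 37 go left of pivot.
Result: [14, 3, 20, 5, 5, 37], pivot at index 5


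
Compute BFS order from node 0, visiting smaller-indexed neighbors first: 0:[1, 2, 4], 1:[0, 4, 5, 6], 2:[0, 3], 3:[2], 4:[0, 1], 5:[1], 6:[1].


BFS queue: start with [0]
Visit order: [0, 1, 2, 4, 5, 6, 3]


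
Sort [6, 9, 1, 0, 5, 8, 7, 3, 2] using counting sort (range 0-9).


Count array: [1, 1, 1, 1, 0, 1, 1, 1, 1, 1]
Reconstruct: [0, 1, 2, 3, 5, 6, 7, 8, 9]


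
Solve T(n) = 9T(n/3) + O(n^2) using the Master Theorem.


a=9, b=3, c=2. log_3(9)=2 = c=2. Case 2: O(n^c log n) = O(n^2 log n)
Complexity: O(n^2 log n)


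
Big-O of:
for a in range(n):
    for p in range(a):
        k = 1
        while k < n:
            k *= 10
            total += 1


Per nesting level: O(n) * O(n) [triangular over a] * O(log n) = O(n^2 log n)
Complexity: O(n^2 log n)


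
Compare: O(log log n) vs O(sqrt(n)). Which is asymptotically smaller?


double-logarithmic grows slower than sublinear
O(log log n) is asymptotically smaller; O(sqrt(n)) grows faster


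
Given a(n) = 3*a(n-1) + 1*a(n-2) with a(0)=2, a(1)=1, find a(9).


Build bottom-up:
...a(7)=1909, a(8)=6305, a(9)=3*6305+1*1909=20824


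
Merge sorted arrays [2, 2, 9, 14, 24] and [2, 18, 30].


Compare heads, take smaller each step.
Merged: [2, 2, 2, 9, 14, 18, 24, 30]


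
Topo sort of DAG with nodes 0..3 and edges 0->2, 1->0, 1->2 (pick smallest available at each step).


Kahn's algorithm, process smallest node first
Order: [1, 0, 2, 3]


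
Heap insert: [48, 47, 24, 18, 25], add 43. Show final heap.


Append 43: [48, 47, 24, 18, 25, 43]
Bubble up: swap idx 5(43) with idx 2(24)
Result: [48, 47, 43, 18, 25, 24]


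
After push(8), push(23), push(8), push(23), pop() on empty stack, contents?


push(8) -> [8]
push(23) -> [8, 23]
push(8) -> [8, 23, 8]
push(23) -> [8, 23, 8, 23]
pop() returns 23 -> [8, 23, 8]
Final stack (bottom to top): [8, 23, 8]


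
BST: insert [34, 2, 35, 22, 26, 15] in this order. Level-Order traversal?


Root = 34; build tree by BST insertion.
Level-Order traversal: [34, 2, 35, 22, 15, 26]


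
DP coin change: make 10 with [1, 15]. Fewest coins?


dp[0]=0; dp[i]=1+min(dp[i-c] for c in coins)
...dp[5]=5, dp[6]=6, dp[7]=7, dp[8]=8, dp[9]=9, dp[10]=10
Minimum coins for 10 = 10


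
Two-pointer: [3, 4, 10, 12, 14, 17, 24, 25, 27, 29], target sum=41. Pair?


Two pointers: lo=0, hi=9
Found pair: (12, 29) summing to 41


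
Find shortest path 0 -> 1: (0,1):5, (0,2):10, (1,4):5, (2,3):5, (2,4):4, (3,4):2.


Dijkstra from 0:
Distances: {0: 0, 1: 5, 2: 10, 3: 12, 4: 10}
Shortest distance to 1 = 5, path = [0, 1]
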